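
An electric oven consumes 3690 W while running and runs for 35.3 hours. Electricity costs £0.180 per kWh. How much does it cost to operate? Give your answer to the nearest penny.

Energy = 3690 W × 35.3 h = 130,257 Wh = 130.3 kWh
Cost = 130.3 kWh × £0.180/kWh = £23.45

£23.45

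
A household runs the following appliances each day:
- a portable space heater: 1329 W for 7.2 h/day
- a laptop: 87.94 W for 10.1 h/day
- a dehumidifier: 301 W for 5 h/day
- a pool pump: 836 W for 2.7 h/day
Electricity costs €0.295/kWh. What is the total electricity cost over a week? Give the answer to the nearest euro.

€29

portable space heater: 1329 W × 7.2 h × 7 d = 66,982 Wh = 66.98 kWh
laptop: 87.94 W × 10.1 h × 7 d = 6,217 Wh = 6.217 kWh
dehumidifier: 301 W × 5 h × 7 d = 10,535 Wh = 10.54 kWh
pool pump: 836 W × 2.7 h × 7 d = 15,800 Wh = 15.8 kWh
Total energy = 66.98 + 6.217 + 10.54 + 15.8 = 99.53 kWh
Cost = 99.53 kWh × €0.295 = €29.36 ≈ €29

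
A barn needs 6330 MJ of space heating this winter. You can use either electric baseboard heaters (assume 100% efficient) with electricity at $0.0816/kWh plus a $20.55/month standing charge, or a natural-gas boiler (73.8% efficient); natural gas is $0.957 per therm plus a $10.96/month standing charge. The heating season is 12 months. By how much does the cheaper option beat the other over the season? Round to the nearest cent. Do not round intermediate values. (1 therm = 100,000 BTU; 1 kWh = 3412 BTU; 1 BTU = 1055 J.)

$180.77

Heat load = 6330 MJ = 6,330,000,000 J / 1055 = 6,000,000 BTU
Gas: input = 6,000,000 / 0.738 = 8,130,081 BTU = 81.3 therm → 81.3 × $0.957 = $77.80; + 12 × $10.96 standing = $209.32
Electric: 6,000,000 BTU / 3412 = 1,758 kWh → × $0.0816 = $143.49; + 12 × $20.55 standing = $390.09
Difference = |$209.32 − $390.09| = $180.77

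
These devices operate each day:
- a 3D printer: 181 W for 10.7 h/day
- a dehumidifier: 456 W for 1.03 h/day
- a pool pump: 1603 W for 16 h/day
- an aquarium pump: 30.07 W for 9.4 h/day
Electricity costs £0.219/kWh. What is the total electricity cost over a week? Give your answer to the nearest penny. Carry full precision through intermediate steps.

3D printer: 181 W × 10.7 h × 7 d = 13,557 Wh = 13.56 kWh
dehumidifier: 456 W × 1.03 h × 7 d = 3,288 Wh = 3.288 kWh
pool pump: 1603 W × 16 h × 7 d = 179,536 Wh = 179.5 kWh
aquarium pump: 30.07 W × 9.4 h × 7 d = 1,979 Wh = 1.979 kWh
Total energy = 13.56 + 3.288 + 179.5 + 1.979 = 198.4 kWh
Cost = 198.4 kWh × £0.219 = £43.44

£43.44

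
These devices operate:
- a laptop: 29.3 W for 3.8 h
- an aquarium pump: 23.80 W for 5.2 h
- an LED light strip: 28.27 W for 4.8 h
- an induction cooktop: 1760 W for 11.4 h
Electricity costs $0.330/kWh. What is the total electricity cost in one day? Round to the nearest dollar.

laptop: 29.3 W × 3.8 h = 111 Wh = 0.1113 kWh
aquarium pump: 23.80 W × 5.2 h = 124 Wh = 0.1238 kWh
LED light strip: 28.27 W × 4.8 h = 136 Wh = 0.1357 kWh
induction cooktop: 1760 W × 11.4 h = 20,064 Wh = 20.06 kWh
Total energy = 0.1113 + 0.1238 + 0.1357 + 20.06 = 20.43 kWh
Cost = 20.43 kWh × $0.330 = $6.74 ≈ $7

$7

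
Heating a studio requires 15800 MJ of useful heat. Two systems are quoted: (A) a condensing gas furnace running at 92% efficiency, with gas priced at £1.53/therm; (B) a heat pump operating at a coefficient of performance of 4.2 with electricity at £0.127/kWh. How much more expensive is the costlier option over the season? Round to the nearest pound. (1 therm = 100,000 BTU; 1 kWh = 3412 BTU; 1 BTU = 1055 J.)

Heat load = 15800 MJ = 15,800,000,000 J / 1055 = 14,976,303 BTU
Gas: input = 14,976,303 / 0.92 = 16,278,591 BTU = 162.8 therm → 162.8 × £1.53 = £249.06
Heat pump: 14,976,303 BTU / 3412 = 4,389 kWh heat; / 4.2 = 1,045 kWh in → × £0.127 = £132.72
Difference = |£249.06 − £132.72| = £116.34 ≈ £116

£116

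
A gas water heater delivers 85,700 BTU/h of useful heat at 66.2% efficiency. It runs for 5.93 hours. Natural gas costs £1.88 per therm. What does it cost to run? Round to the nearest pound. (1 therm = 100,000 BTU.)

Heat delivered = 85,700 BTU/h × 5.93 h = 508,201 BTU
Gas input = 508,201 / 0.662 = 767,675 BTU
= 767,675 / 100,000 = 7.677 therm
Cost = 7.677 × £1.88/therm = £14.43 ≈ £14

£14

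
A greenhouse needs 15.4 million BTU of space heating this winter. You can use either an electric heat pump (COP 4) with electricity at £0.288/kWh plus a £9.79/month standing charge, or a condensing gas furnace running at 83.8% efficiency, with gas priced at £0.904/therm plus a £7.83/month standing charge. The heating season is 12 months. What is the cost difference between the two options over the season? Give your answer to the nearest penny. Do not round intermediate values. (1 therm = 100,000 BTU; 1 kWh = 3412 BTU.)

£182.36

Heat load = 15.4 × 10⁶ BTU = 15,400,000 BTU
Gas: input = 15,400,000 / 0.838 = 18,377,088 BTU = 183.8 therm → 183.8 × £0.904 = £166.13; + 12 × £7.83 standing = £260.09
Heat pump: 15,400,000 BTU / 3412 = 4,513 kWh heat; / 4 = 1,128 kWh in → × £0.288 = £324.97; + 12 × £9.79 standing = £442.45
Difference = |£260.09 − £442.45| = £182.36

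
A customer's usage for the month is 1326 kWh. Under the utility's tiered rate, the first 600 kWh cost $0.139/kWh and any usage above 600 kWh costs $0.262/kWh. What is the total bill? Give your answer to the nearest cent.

$273.61

First 600 kWh × $0.139 = $83.40
Remaining 726 kWh × $0.262 = $190.21
Total = $273.61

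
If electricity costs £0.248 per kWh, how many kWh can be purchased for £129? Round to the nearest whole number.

520 kWh

£129 / £0.248 per kWh = 520.2 kWh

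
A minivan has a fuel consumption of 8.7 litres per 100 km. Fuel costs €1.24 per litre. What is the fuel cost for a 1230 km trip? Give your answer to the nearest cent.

€132.69

Fuel = 8.7 L/100 km × 1230 km / 100 = 107 L
Cost = 107 L × €1.24/L = €132.69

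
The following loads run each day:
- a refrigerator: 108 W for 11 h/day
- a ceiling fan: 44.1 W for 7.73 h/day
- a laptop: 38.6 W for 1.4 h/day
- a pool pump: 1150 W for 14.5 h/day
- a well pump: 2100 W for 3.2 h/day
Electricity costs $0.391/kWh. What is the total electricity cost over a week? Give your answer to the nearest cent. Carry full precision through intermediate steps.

$68.36

refrigerator: 108 W × 11 h × 7 d = 8,316 Wh = 8.316 kWh
ceiling fan: 44.1 W × 7.73 h × 7 d = 2,386 Wh = 2.386 kWh
laptop: 38.6 W × 1.4 h × 7 d = 378 Wh = 0.3783 kWh
pool pump: 1150 W × 14.5 h × 7 d = 116,725 Wh = 116.7 kWh
well pump: 2100 W × 3.2 h × 7 d = 47,040 Wh = 47.04 kWh
Total energy = 8.316 + 2.386 + 0.3783 + 116.7 + 47.04 = 174.8 kWh
Cost = 174.8 kWh × $0.391 = $68.36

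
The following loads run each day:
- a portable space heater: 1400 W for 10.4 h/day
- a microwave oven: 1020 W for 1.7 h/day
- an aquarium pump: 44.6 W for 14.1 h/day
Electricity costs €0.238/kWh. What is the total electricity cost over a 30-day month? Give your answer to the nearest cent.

portable space heater: 1400 W × 10.4 h × 30 d = 436,800 Wh = 436.8 kWh
microwave oven: 1020 W × 1.7 h × 30 d = 52,020 Wh = 52.02 kWh
aquarium pump: 44.6 W × 14.1 h × 30 d = 18,866 Wh = 18.87 kWh
Total energy = 436.8 + 52.02 + 18.87 = 507.7 kWh
Cost = 507.7 kWh × €0.238 = €120.83

€120.83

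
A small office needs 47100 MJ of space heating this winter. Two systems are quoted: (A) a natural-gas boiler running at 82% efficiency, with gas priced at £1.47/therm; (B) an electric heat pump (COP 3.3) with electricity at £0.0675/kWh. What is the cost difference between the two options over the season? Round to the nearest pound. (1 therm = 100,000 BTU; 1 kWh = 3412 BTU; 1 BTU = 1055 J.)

£533

Heat load = 47100 MJ = 47,100,000,000 J / 1055 = 44,644,550 BTU
Gas: input = 44,644,550 / 0.82 = 54,444,573 BTU = 544.4 therm → 544.4 × £1.47 = £800.34
Heat pump: 44,644,550 BTU / 3412 = 13,080 kWh heat; / 3.3 = 3,965 kWh in → × £0.0675 = £267.64
Difference = |£800.34 − £267.64| = £532.70 ≈ £533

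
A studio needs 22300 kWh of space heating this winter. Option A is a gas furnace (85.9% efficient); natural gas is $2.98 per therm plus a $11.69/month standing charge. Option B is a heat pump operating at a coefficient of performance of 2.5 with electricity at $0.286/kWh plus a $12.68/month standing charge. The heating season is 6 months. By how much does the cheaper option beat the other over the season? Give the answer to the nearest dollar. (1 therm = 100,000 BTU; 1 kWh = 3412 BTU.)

$83

Heat load = 22300 kWh × 3412 = 76,087,600 BTU
Gas: input = 76,087,600 / 0.859 = 88,576,950 BTU = 885.8 therm → 885.8 × $2.98 = $2,639.59; + 6 × $11.69 standing = $2,709.73
Heat pump: 76,087,600 BTU / 3412 = 22,300 kWh heat; / 2.5 = 8,920 kWh in → × $0.286 = $2,551.12; + 6 × $12.68 standing = $2,627.20
Difference = |$2,709.73 − $2,627.20| = $82.53 ≈ $83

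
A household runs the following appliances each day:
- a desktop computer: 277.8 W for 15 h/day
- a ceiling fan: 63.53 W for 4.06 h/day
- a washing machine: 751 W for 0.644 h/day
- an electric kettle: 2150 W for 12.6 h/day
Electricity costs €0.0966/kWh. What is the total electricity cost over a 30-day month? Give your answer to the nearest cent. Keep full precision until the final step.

desktop computer: 277.8 W × 15 h × 30 d = 125,010 Wh = 125 kWh
ceiling fan: 63.53 W × 4.06 h × 30 d = 7,738 Wh = 7.738 kWh
washing machine: 751 W × 0.644 h × 30 d = 14,509 Wh = 14.51 kWh
electric kettle: 2150 W × 12.6 h × 30 d = 812,700 Wh = 812.7 kWh
Total energy = 125 + 7.738 + 14.51 + 812.7 = 960 kWh
Cost = 960 kWh × €0.0966 = €92.73

€92.73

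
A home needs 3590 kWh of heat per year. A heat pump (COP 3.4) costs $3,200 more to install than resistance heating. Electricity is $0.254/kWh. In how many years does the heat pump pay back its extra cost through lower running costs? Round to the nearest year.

5 years

Resistance: 3590 kWh × $0.254 = $911.86/yr
Heat pump: 3590 / 3.4 = 1056 kWh in → × $0.254 = $268.19/yr
Annual savings = $643.67
Payback = $3,200 / $643.67 = 4.97 years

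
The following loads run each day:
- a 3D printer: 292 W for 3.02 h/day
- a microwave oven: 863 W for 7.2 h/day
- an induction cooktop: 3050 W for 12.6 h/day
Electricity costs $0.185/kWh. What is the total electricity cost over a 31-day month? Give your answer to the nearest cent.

3D printer: 292 W × 3.02 h × 31 d = 27,337 Wh = 27.34 kWh
microwave oven: 863 W × 7.2 h × 31 d = 192,622 Wh = 192.6 kWh
induction cooktop: 3050 W × 12.6 h × 31 d = 1,191,330 Wh = 1,191 kWh
Total energy = 27.34 + 192.6 + 1,191 = 1,411 kWh
Cost = 1,411 kWh × $0.185 = $261.09

$261.09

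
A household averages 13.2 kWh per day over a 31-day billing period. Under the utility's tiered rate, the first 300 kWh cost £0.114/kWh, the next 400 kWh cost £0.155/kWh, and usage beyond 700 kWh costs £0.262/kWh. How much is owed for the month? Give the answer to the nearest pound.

Usage = 13.2 kWh/day × 31 days = 409.2 kWh
First 300 kWh × £0.114 = £34.20
Next 109.2 kWh × £0.155 = £16.93
Remaining tier: 0 kWh (not reached)
Total = £51.13 ≈ £51

£51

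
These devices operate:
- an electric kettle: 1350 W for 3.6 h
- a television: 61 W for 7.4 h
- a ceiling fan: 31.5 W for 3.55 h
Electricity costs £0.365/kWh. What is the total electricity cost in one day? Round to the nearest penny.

£1.98

electric kettle: 1350 W × 3.6 h = 4,860 Wh = 4.86 kWh
television: 61 W × 7.4 h = 451 Wh = 0.4514 kWh
ceiling fan: 31.5 W × 3.55 h = 112 Wh = 0.1118 kWh
Total energy = 4.86 + 0.4514 + 0.1118 = 5.423 kWh
Cost = 5.423 kWh × £0.365 = £1.98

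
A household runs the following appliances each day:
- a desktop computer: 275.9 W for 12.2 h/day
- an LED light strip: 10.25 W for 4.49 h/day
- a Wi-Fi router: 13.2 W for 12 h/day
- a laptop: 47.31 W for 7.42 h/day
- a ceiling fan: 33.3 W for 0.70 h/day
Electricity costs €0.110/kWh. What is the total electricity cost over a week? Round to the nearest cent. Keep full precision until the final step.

€3.04

desktop computer: 275.9 W × 12.2 h × 7 d = 23,562 Wh = 23.56 kWh
LED light strip: 10.25 W × 4.49 h × 7 d = 322 Wh = 0.3222 kWh
Wi-Fi router: 13.2 W × 12 h × 7 d = 1,109 Wh = 1.109 kWh
laptop: 47.31 W × 7.42 h × 7 d = 2,457 Wh = 2.457 kWh
ceiling fan: 33.3 W × 0.70 h × 7 d = 163 Wh = 0.1632 kWh
Total energy = 23.56 + 0.3222 + 1.109 + 2.457 + 0.1632 = 27.61 kWh
Cost = 27.61 kWh × €0.110 = €3.04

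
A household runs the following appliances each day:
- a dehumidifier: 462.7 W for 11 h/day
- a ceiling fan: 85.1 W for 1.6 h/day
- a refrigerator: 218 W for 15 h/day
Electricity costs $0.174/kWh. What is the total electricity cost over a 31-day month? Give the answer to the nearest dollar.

$46

dehumidifier: 462.7 W × 11 h × 31 d = 157,781 Wh = 157.8 kWh
ceiling fan: 85.1 W × 1.6 h × 31 d = 4,221 Wh = 4.221 kWh
refrigerator: 218 W × 15 h × 31 d = 101,370 Wh = 101.4 kWh
Total energy = 157.8 + 4.221 + 101.4 = 263.4 kWh
Cost = 263.4 kWh × $0.174 = $45.83 ≈ $46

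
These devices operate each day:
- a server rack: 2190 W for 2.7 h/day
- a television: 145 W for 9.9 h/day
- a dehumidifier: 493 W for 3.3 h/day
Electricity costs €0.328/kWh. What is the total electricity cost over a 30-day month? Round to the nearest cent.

server rack: 2190 W × 2.7 h × 30 d = 177,390 Wh = 177.4 kWh
television: 145 W × 9.9 h × 30 d = 43,065 Wh = 43.06 kWh
dehumidifier: 493 W × 3.3 h × 30 d = 48,807 Wh = 48.81 kWh
Total energy = 177.4 + 43.06 + 48.81 = 269.3 kWh
Cost = 269.3 kWh × €0.328 = €88.32

€88.32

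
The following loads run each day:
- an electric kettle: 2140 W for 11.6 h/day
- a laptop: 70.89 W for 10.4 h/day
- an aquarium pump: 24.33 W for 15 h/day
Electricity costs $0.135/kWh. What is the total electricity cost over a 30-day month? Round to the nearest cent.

electric kettle: 2140 W × 11.6 h × 30 d = 744,720 Wh = 744.7 kWh
laptop: 70.89 W × 10.4 h × 30 d = 22,118 Wh = 22.12 kWh
aquarium pump: 24.33 W × 15 h × 30 d = 10,948 Wh = 10.95 kWh
Total energy = 744.7 + 22.12 + 10.95 = 777.8 kWh
Cost = 777.8 kWh × $0.135 = $105.00

$105.00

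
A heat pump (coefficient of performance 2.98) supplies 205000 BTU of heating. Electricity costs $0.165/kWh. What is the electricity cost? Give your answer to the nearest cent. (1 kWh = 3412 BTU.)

$3.33

Heat delivered = 205,000 BTU / 3412 = 60.08 kWh
Electrical input = 60.08 kWh / 2.98 = 20.16 kWh
Cost = 20.16 × $0.165/kWh = $3.33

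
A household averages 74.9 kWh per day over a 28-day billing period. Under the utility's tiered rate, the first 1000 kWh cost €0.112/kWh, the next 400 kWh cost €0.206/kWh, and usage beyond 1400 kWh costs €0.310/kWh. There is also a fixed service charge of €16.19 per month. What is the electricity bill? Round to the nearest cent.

Usage = 74.9 kWh/day × 28 days = 2097.2 kWh
First 1000 kWh × €0.112 = €112.00
Next 400 kWh × €0.206 = €82.40
Remaining 697.2 kWh × €0.310 = €216.13
Energy charge = €410.53; + service €16.19 = €426.72

€426.72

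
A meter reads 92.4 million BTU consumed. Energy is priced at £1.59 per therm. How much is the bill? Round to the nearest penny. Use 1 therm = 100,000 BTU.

£1469.16

92.4 million BTU × (10 therm/million BTU) = 924 therm
Cost = 924 therm × £1.59/therm = £1,469.16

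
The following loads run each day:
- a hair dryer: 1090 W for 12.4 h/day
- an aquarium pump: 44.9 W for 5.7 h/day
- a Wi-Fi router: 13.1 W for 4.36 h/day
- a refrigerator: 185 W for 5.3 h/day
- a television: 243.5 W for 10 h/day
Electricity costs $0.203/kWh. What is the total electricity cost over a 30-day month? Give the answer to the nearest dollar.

hair dryer: 1090 W × 12.4 h × 30 d = 405,480 Wh = 405.5 kWh
aquarium pump: 44.9 W × 5.7 h × 30 d = 7,678 Wh = 7.678 kWh
Wi-Fi router: 13.1 W × 4.36 h × 30 d = 1,713 Wh = 1.713 kWh
refrigerator: 185 W × 5.3 h × 30 d = 29,415 Wh = 29.41 kWh
television: 243.5 W × 10 h × 30 d = 73,050 Wh = 73.05 kWh
Total energy = 405.5 + 7.678 + 1.713 + 29.41 + 73.05 = 517.3 kWh
Cost = 517.3 kWh × $0.203 = $105.02 ≈ $105

$105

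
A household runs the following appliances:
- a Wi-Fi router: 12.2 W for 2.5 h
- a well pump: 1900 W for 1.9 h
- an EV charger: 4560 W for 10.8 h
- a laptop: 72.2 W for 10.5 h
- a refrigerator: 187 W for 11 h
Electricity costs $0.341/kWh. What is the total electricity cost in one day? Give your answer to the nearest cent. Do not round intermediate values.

Wi-Fi router: 12.2 W × 2.5 h = 30 Wh = 0.0305 kWh
well pump: 1900 W × 1.9 h = 3,610 Wh = 3.61 kWh
EV charger: 4560 W × 10.8 h = 49,248 Wh = 49.25 kWh
laptop: 72.2 W × 10.5 h = 758 Wh = 0.7581 kWh
refrigerator: 187 W × 11 h = 2,057 Wh = 2.057 kWh
Total energy = 0.0305 + 3.61 + 49.25 + 0.7581 + 2.057 = 55.7 kWh
Cost = 55.7 kWh × $0.341 = $18.99

$18.99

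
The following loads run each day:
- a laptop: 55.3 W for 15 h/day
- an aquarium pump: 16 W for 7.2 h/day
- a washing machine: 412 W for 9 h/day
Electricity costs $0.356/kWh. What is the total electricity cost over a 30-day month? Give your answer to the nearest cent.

$49.69

laptop: 55.3 W × 15 h × 30 d = 24,885 Wh = 24.89 kWh
aquarium pump: 16 W × 7.2 h × 30 d = 3,456 Wh = 3.456 kWh
washing machine: 412 W × 9 h × 30 d = 111,240 Wh = 111.2 kWh
Total energy = 24.89 + 3.456 + 111.2 = 139.6 kWh
Cost = 139.6 kWh × $0.356 = $49.69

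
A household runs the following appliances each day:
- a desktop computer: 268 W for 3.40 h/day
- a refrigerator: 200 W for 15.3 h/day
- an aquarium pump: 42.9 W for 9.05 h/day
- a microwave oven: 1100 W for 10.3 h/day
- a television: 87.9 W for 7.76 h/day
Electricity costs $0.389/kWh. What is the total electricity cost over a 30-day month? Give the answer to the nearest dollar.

$191

desktop computer: 268 W × 3.40 h × 30 d = 27,336 Wh = 27.34 kWh
refrigerator: 200 W × 15.3 h × 30 d = 91,800 Wh = 91.8 kWh
aquarium pump: 42.9 W × 9.05 h × 30 d = 11,647 Wh = 11.65 kWh
microwave oven: 1100 W × 10.3 h × 30 d = 339,900 Wh = 339.9 kWh
television: 87.9 W × 7.76 h × 30 d = 20,463 Wh = 20.46 kWh
Total energy = 27.34 + 91.8 + 11.65 + 339.9 + 20.46 = 491.1 kWh
Cost = 491.1 kWh × $0.389 = $191.06 ≈ $191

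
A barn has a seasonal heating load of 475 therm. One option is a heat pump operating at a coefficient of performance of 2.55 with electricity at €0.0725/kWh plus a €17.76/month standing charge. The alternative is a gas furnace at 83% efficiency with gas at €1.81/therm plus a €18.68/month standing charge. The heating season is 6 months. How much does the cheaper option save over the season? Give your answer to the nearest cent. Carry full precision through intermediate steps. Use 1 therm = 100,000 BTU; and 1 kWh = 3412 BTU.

€645.56

Heat load = 475 therm × 100,000 = 47,500,000 BTU
Gas: input = 47,500,000 / 0.83 = 57,228,916 BTU = 572.3 therm → 572.3 × €1.81 = €1,035.84; + 6 × €18.68 standing = €1,147.92
Heat pump: 47,500,000 BTU / 3412 = 13,920 kWh heat; / 2.55 = 5,459 kWh in → × €0.0725 = €395.81; + 6 × €17.76 standing = €502.37
Difference = |€1,147.92 − €502.37| = €645.56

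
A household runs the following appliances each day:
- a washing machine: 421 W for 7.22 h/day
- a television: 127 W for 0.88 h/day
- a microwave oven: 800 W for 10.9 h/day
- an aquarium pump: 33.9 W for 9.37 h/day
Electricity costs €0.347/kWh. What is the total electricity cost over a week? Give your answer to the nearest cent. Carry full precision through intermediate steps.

washing machine: 421 W × 7.22 h × 7 d = 21,277 Wh = 21.28 kWh
television: 127 W × 0.88 h × 7 d = 782 Wh = 0.7823 kWh
microwave oven: 800 W × 10.9 h × 7 d = 61,040 Wh = 61.04 kWh
aquarium pump: 33.9 W × 9.37 h × 7 d = 2,224 Wh = 2.224 kWh
Total energy = 21.28 + 0.7823 + 61.04 + 2.224 = 85.32 kWh
Cost = 85.32 kWh × €0.347 = €29.61

€29.61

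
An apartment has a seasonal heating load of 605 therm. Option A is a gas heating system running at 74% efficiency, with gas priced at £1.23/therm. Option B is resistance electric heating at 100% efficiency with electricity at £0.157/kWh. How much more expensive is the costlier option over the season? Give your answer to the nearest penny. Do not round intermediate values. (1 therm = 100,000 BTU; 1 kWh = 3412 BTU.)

£1778.24

Heat load = 605 therm × 100,000 = 60,500,000 BTU
Gas: input = 60,500,000 / 0.74 = 81,756,757 BTU = 817.6 therm → 817.6 × £1.23 = £1,005.61
Electric: 60,500,000 BTU / 3412 = 17,730 kWh → × £0.157 = £2,783.85
Difference = |£1,005.61 − £2,783.85| = £1,778.24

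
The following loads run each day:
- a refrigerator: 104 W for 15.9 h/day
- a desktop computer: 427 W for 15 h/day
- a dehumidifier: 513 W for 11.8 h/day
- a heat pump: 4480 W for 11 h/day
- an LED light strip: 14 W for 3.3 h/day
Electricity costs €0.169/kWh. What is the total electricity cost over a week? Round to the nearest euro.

€75

refrigerator: 104 W × 15.9 h × 7 d = 11,575 Wh = 11.58 kWh
desktop computer: 427 W × 15 h × 7 d = 44,835 Wh = 44.84 kWh
dehumidifier: 513 W × 11.8 h × 7 d = 42,374 Wh = 42.37 kWh
heat pump: 4480 W × 11 h × 7 d = 344,960 Wh = 345 kWh
LED light strip: 14 W × 3.3 h × 7 d = 323 Wh = 0.3234 kWh
Total energy = 11.58 + 44.84 + 42.37 + 345 + 0.3234 = 444.1 kWh
Cost = 444.1 kWh × €0.169 = €75.05 ≈ €75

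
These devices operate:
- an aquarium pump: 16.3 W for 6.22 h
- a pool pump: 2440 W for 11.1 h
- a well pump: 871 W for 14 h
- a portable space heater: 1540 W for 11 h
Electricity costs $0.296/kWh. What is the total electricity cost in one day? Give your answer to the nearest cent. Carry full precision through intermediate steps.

$16.67

aquarium pump: 16.3 W × 6.22 h = 101 Wh = 0.1014 kWh
pool pump: 2440 W × 11.1 h = 27,084 Wh = 27.08 kWh
well pump: 871 W × 14 h = 12,194 Wh = 12.19 kWh
portable space heater: 1540 W × 11 h = 16,940 Wh = 16.94 kWh
Total energy = 0.1014 + 27.08 + 12.19 + 16.94 = 56.32 kWh
Cost = 56.32 kWh × $0.296 = $16.67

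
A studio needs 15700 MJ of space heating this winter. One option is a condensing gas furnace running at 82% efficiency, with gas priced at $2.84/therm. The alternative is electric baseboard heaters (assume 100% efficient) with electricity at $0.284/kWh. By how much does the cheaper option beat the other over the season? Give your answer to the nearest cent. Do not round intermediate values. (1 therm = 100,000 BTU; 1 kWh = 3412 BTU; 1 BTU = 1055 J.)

Heat load = 15700 MJ = 15,700,000,000 J / 1055 = 14,881,517 BTU
Gas: input = 14,881,517 / 0.82 = 18,148,191 BTU = 181.5 therm → 181.5 × $2.84 = $515.41
Electric: 14,881,517 BTU / 3412 = 4,362 kWh → × $0.284 = $1,238.67
Difference = |$515.41 − $1,238.67| = $723.26

$723.26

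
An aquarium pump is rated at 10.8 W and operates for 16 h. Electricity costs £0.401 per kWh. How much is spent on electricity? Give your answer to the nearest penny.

£0.07

Energy = 10.8 W × 16 h = 173 Wh = 0.1728 kWh
Cost = 0.1728 kWh × £0.401/kWh = £0.07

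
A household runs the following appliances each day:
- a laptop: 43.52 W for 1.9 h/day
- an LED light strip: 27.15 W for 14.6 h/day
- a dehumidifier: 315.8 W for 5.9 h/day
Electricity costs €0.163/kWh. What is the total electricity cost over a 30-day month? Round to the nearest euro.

laptop: 43.52 W × 1.9 h × 30 d = 2,481 Wh = 2.481 kWh
LED light strip: 27.15 W × 14.6 h × 30 d = 11,892 Wh = 11.89 kWh
dehumidifier: 315.8 W × 5.9 h × 30 d = 55,897 Wh = 55.9 kWh
Total energy = 2.481 + 11.89 + 55.9 = 70.27 kWh
Cost = 70.27 kWh × €0.163 = €11.45 ≈ €11

€11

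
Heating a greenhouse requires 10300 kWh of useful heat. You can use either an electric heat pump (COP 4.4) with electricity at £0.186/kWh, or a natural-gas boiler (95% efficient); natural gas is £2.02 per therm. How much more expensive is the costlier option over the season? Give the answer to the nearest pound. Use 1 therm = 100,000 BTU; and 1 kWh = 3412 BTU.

£312

Heat load = 10300 kWh × 3412 = 35,143,600 BTU
Gas: input = 35,143,600 / 0.95 = 36,993,263 BTU = 369.9 therm → 369.9 × £2.02 = £747.26
Heat pump: 35,143,600 BTU / 3412 = 10,300 kWh heat; / 4.4 = 2,341 kWh in → × £0.186 = £435.41
Difference = |£747.26 − £435.41| = £311.85 ≈ £312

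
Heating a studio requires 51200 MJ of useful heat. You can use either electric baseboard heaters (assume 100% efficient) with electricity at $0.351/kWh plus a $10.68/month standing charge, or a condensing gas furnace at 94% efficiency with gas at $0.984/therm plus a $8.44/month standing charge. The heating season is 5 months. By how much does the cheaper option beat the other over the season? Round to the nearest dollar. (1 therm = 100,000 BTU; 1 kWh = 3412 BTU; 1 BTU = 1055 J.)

$4496

Heat load = 51200 MJ = 51,200,000,000 J / 1055 = 48,530,806 BTU
Gas: input = 48,530,806 / 0.94 = 51,628,517 BTU = 516.3 therm → 516.3 × $0.984 = $508.02; + 5 × $8.44 standing = $550.22
Electric: 48,530,806 BTU / 3412 = 14,220 kWh → × $0.351 = $4,992.47; + 5 × $10.68 standing = $5,045.87
Difference = |$550.22 − $5,045.87| = $4,495.65 ≈ $4496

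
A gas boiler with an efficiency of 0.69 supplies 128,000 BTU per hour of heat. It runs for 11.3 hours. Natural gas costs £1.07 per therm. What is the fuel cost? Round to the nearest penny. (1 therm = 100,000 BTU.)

£22.43

Heat delivered = 128,000 BTU/h × 11.3 h = 1,446,400 BTU
Gas input = 1,446,400 / 0.69 = 2,096,232 BTU
= 2,096,232 / 100,000 = 20.96 therm
Cost = 20.96 × £1.07/therm = £22.43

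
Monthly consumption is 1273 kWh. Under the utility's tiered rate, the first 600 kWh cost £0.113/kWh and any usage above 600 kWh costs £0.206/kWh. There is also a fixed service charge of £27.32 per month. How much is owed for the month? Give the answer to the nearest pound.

£234

First 600 kWh × £0.113 = £67.80
Remaining 673 kWh × £0.206 = £138.64
Energy charge = £206.44; + service £27.32 = £233.76 ≈ £234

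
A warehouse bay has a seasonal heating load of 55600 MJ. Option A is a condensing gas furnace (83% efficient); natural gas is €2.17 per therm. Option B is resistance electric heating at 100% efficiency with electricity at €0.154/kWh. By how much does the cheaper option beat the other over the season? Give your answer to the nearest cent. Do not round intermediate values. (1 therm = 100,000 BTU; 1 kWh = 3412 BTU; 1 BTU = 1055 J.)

Heat load = 55600 MJ = 55,600,000,000 J / 1055 = 52,701,422 BTU
Gas: input = 52,701,422 / 0.83 = 63,495,689 BTU = 635 therm → 635 × €2.17 = €1,377.86
Electric: 52,701,422 BTU / 3412 = 15,450 kWh → × €0.154 = €2,378.67
Difference = |€1,377.86 − €2,378.67| = €1,000.81

€1000.81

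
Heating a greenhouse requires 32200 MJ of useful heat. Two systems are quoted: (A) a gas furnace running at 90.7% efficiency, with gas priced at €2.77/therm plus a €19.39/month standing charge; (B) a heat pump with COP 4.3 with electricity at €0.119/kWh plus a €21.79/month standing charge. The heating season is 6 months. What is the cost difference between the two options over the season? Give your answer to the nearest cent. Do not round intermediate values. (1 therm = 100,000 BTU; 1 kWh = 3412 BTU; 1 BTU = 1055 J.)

€670.17

Heat load = 32200 MJ = 32,200,000,000 J / 1055 = 30,521,327 BTU
Gas: input = 30,521,327 / 0.907 = 33,650,857 BTU = 336.5 therm → 336.5 × €2.77 = €932.13; + 6 × €19.39 standing = €1,048.47
Heat pump: 30,521,327 BTU / 3412 = 8,945 kWh heat; / 4.3 = 2,080 kWh in → × €0.119 = €247.56; + 6 × €21.79 standing = €378.30
Difference = |€1,048.47 − €378.30| = €670.17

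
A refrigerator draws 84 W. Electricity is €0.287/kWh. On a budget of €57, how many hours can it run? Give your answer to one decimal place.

Energy budget = €57 / €0.287 per kWh = 198.6 kWh = 198,606 Wh
Runtime = 198,606 Wh / 84 W = 2,364 h

2364.4 h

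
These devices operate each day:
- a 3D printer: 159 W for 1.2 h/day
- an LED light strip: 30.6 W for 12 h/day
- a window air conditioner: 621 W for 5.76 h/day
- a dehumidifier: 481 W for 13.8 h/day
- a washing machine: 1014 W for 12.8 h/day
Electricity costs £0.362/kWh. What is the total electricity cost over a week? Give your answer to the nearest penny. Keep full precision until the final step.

3D printer: 159 W × 1.2 h × 7 d = 1,336 Wh = 1.336 kWh
LED light strip: 30.6 W × 12 h × 7 d = 2,570 Wh = 2.57 kWh
window air conditioner: 621 W × 5.76 h × 7 d = 25,039 Wh = 25.04 kWh
dehumidifier: 481 W × 13.8 h × 7 d = 46,465 Wh = 46.46 kWh
washing machine: 1014 W × 12.8 h × 7 d = 90,854 Wh = 90.85 kWh
Total energy = 1.336 + 2.57 + 25.04 + 46.46 + 90.85 = 166.3 kWh
Cost = 166.3 kWh × £0.362 = £60.19

£60.19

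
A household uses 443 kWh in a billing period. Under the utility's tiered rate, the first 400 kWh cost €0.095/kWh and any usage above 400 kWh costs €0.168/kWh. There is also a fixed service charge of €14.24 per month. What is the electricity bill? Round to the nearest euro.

First 400 kWh × €0.095 = €38.00
Remaining 43 kWh × €0.168 = €7.22
Energy charge = €45.22; + service €14.24 = €59.46 ≈ €59

€59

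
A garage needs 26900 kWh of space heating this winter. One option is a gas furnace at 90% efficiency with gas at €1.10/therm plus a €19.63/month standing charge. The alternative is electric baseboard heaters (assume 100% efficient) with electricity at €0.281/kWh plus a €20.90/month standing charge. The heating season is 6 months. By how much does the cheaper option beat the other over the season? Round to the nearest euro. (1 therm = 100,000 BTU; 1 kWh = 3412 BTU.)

€6445

Heat load = 26900 kWh × 3412 = 91,782,800 BTU
Gas: input = 91,782,800 / 0.90 = 101,980,889 BTU = 1,020 therm → 1,020 × €1.10 = €1,121.79; + 6 × €19.63 standing = €1,239.57
Electric: 91,782,800 BTU / 3412 = 26,900 kWh → × €0.281 = €7,558.90; + 6 × €20.90 standing = €7,684.30
Difference = |€1,239.57 − €7,684.30| = €6,444.73 ≈ €6445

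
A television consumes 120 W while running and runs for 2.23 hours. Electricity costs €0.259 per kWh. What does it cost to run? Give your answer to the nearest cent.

€0.07

Energy = 120 W × 2.23 h = 268 Wh = 0.2676 kWh
Cost = 0.2676 kWh × €0.259/kWh = €0.07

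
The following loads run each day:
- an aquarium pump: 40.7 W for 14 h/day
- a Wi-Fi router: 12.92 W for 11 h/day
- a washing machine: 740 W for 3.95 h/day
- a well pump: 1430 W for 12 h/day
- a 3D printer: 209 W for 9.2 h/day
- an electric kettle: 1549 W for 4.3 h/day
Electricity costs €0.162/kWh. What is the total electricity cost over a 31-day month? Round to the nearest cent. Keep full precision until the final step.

aquarium pump: 40.7 W × 14 h × 31 d = 17,664 Wh = 17.66 kWh
Wi-Fi router: 12.92 W × 11 h × 31 d = 4,406 Wh = 4.406 kWh
washing machine: 740 W × 3.95 h × 31 d = 90,613 Wh = 90.61 kWh
well pump: 1430 W × 12 h × 31 d = 531,960 Wh = 532 kWh
3D printer: 209 W × 9.2 h × 31 d = 59,607 Wh = 59.61 kWh
electric kettle: 1549 W × 4.3 h × 31 d = 206,482 Wh = 206.5 kWh
Total energy = 17.66 + 4.406 + 90.61 + 532 + 59.61 + 206.5 = 910.7 kWh
Cost = 910.7 kWh × €0.162 = €147.54

€147.54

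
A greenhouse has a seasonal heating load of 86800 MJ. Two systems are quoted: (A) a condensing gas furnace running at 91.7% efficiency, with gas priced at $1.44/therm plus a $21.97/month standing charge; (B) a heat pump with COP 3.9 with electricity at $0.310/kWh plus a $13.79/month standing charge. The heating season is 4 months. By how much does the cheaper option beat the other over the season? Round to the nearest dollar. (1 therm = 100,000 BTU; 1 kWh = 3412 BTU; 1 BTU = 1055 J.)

Heat load = 86800 MJ = 86,800,000,000 J / 1055 = 82,274,882 BTU
Gas: input = 82,274,882 / 0.917 = 89,721,790 BTU = 897.2 therm → 897.2 × $1.44 = $1,291.99; + 4 × $21.97 standing = $1,379.87
Heat pump: 82,274,882 BTU / 3412 = 24,110 kWh heat; / 3.9 = 6,183 kWh in → × $0.310 = $1,916.71; + 4 × $13.79 standing = $1,971.87
Difference = |$1,379.87 − $1,971.87| = $591.99 ≈ $592

$592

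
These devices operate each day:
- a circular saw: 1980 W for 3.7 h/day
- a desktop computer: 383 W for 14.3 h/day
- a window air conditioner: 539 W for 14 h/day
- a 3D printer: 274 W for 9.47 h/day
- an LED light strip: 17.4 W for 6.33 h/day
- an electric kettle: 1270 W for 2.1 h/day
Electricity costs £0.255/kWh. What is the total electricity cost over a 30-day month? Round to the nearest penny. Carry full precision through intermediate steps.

circular saw: 1980 W × 3.7 h × 30 d = 219,780 Wh = 219.8 kWh
desktop computer: 383 W × 14.3 h × 30 d = 164,307 Wh = 164.3 kWh
window air conditioner: 539 W × 14 h × 30 d = 226,380 Wh = 226.4 kWh
3D printer: 274 W × 9.47 h × 30 d = 77,843 Wh = 77.84 kWh
LED light strip: 17.4 W × 6.33 h × 30 d = 3,304 Wh = 3.304 kWh
electric kettle: 1270 W × 2.1 h × 30 d = 80,010 Wh = 80.01 kWh
Total energy = 219.8 + 164.3 + 226.4 + 77.84 + 3.304 + 80.01 = 771.6 kWh
Cost = 771.6 kWh × £0.255 = £196.76

£196.76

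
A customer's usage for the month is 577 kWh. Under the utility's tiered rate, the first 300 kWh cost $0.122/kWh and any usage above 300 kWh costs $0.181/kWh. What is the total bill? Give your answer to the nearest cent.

$86.74

First 300 kWh × $0.122 = $36.60
Remaining 277 kWh × $0.181 = $50.14
Total = $86.74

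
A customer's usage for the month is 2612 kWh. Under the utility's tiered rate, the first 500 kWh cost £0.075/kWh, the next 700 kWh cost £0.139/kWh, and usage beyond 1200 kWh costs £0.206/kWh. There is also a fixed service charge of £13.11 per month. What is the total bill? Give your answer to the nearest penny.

£438.78

First 500 kWh × £0.075 = £37.50
Next 700 kWh × £0.139 = £97.30
Remaining 1412 kWh × £0.206 = £290.87
Energy charge = £425.67; + service £13.11 = £438.78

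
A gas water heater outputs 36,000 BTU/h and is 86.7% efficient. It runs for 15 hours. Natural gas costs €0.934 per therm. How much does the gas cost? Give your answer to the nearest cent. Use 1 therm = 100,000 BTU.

€5.82

Heat delivered = 36,000 BTU/h × 15 h = 540,000 BTU
Gas input = 540,000 / 0.867 = 622,837 BTU
= 622,837 / 100,000 = 6.228 therm
Cost = 6.228 × €0.934/therm = €5.82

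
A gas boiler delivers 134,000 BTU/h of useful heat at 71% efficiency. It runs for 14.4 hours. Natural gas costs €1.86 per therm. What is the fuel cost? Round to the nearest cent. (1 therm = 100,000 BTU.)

€50.55

Heat delivered = 134,000 BTU/h × 14.4 h = 1,929,600 BTU
Gas input = 1,929,600 / 0.710 = 2,717,746 BTU
= 2,717,746 / 100,000 = 27.18 therm
Cost = 27.18 × €1.86/therm = €50.55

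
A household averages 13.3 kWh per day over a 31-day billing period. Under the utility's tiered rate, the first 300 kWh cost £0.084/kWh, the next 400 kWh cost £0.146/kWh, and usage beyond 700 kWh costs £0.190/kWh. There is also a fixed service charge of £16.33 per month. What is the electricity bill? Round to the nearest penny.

£57.93

Usage = 13.3 kWh/day × 31 days = 412.3 kWh
First 300 kWh × £0.084 = £25.20
Next 112.3 kWh × £0.146 = £16.40
Remaining tier: 0 kWh (not reached)
Energy charge = £41.60; + service £16.33 = £57.93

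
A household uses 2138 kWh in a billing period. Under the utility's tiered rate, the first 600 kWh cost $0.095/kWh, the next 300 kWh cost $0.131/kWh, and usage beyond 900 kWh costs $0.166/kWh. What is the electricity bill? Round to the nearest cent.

First 600 kWh × $0.095 = $57.00
Next 300 kWh × $0.131 = $39.30
Remaining 1238 kWh × $0.166 = $205.51
Total = $301.81

$301.81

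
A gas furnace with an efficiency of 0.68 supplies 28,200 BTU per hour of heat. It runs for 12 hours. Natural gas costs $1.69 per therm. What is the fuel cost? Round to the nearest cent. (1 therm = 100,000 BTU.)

$8.41

Heat delivered = 28,200 BTU/h × 12 h = 338,400 BTU
Gas input = 338,400 / 0.68 = 497,647 BTU
= 497,647 / 100,000 = 4.976 therm
Cost = 4.976 × $1.69/therm = $8.41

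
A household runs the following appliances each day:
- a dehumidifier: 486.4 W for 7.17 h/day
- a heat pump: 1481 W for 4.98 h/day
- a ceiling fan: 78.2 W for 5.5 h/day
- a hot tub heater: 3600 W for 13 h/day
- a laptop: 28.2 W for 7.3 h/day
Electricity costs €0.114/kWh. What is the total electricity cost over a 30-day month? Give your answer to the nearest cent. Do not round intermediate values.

dehumidifier: 486.4 W × 7.17 h × 30 d = 104,625 Wh = 104.6 kWh
heat pump: 1481 W × 4.98 h × 30 d = 221,261 Wh = 221.3 kWh
ceiling fan: 78.2 W × 5.5 h × 30 d = 12,903 Wh = 12.9 kWh
hot tub heater: 3600 W × 13 h × 30 d = 1,404,000 Wh = 1,404 kWh
laptop: 28.2 W × 7.3 h × 30 d = 6,176 Wh = 6.176 kWh
Total energy = 104.6 + 221.3 + 12.9 + 1,404 + 6.176 = 1,749 kWh
Cost = 1,749 kWh × €0.114 = €199.38

€199.38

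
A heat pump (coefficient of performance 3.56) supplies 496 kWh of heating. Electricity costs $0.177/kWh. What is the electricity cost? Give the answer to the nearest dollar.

Electrical input = 496 kWh / 3.56 = 139.3 kWh
Cost = 139.3 × $0.177/kWh = $24.66 ≈ $25

$25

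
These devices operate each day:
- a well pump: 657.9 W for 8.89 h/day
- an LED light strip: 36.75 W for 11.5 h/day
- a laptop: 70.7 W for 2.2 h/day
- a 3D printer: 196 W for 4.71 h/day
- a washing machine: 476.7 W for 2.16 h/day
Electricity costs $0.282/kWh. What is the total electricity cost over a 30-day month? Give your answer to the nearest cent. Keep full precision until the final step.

$70.89

well pump: 657.9 W × 8.89 h × 30 d = 175,462 Wh = 175.5 kWh
LED light strip: 36.75 W × 11.5 h × 30 d = 12,679 Wh = 12.68 kWh
laptop: 70.7 W × 2.2 h × 30 d = 4,666 Wh = 4.666 kWh
3D printer: 196 W × 4.71 h × 30 d = 27,695 Wh = 27.69 kWh
washing machine: 476.7 W × 2.16 h × 30 d = 30,890 Wh = 30.89 kWh
Total energy = 175.5 + 12.68 + 4.666 + 27.69 + 30.89 = 251.4 kWh
Cost = 251.4 kWh × $0.282 = $70.89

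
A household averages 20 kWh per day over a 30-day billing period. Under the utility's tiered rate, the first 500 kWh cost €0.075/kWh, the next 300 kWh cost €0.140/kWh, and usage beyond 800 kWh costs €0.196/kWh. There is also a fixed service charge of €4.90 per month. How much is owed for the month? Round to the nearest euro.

Usage = 20 kWh/day × 30 days = 600 kWh
First 500 kWh × €0.075 = €37.50
Next 100 kWh × €0.140 = €14.00
Remaining tier: 0 kWh (not reached)
Energy charge = €51.50; + service €4.90 = €56.40 ≈ €56

€56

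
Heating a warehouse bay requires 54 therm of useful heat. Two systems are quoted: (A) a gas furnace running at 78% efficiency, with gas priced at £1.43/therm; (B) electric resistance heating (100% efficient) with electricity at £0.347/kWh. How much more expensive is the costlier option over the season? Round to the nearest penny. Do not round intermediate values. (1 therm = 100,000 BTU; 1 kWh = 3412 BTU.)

£450.18

Heat load = 54 therm × 100,000 = 5,400,000 BTU
Gas: input = 5,400,000 / 0.78 = 6,923,077 BTU = 69.23 therm → 69.23 × £1.43 = £99.00
Electric: 5,400,000 BTU / 3412 = 1,583 kWh → × £0.347 = £549.18
Difference = |£99.00 − £549.18| = £450.18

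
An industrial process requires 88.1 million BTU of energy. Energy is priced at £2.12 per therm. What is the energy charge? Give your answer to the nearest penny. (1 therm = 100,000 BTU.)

88.1 million BTU × (10 therm/million BTU) = 881 therm
Cost = 881 therm × £2.12/therm = £1,867.72

£1867.72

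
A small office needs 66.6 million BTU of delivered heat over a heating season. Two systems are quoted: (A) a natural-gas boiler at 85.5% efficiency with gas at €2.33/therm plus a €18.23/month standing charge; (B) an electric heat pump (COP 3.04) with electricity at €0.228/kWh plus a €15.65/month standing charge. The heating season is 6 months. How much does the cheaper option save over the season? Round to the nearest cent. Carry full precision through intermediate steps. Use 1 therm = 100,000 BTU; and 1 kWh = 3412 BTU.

Heat load = 66.6 × 10⁶ BTU = 66,600,000 BTU
Gas: input = 66,600,000 / 0.855 = 77,894,737 BTU = 778.9 therm → 778.9 × €2.33 = €1,814.95; + 6 × €18.23 standing = €1,924.33
Heat pump: 66,600,000 BTU / 3412 = 19,520 kWh heat; / 3.04 = 6,421 kWh in → × €0.228 = €1,463.95; + 6 × €15.65 standing = €1,557.85
Difference = |€1,924.33 − €1,557.85| = €366.48

€366.48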